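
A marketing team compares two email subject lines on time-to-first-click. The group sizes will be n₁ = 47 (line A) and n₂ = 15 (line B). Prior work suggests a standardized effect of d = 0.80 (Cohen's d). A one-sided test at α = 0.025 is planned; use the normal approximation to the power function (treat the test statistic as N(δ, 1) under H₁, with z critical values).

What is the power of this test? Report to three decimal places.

Noncentrality parameter: δ = d / √(1/n₁ + 1/n₂) = 0.80 / √(1/47 + 1/15) = 2.6977
One-sided α = 0.025 → critical value z_{0.025} = 1.960.
Power = Φ(δ − 1.960) = Φ(0.738) = 0.7697.

Power ≈ 0.770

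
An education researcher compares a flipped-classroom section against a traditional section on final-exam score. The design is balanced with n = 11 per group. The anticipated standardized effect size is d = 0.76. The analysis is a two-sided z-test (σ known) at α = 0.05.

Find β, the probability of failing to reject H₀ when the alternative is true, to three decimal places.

Noncentrality parameter: δ = d·√(n/2) = 0.76 × √(11/2) = 1.7824
Two-sided α = 0.05 → critical value z_{0.025} = 1.960.
Power = Φ(δ − 1.960) + Φ(−δ − 1.960) = Φ(-0.178) + Φ(-3.742) = 0.4295 + 0.0001 = 0.4296.
Type II error: β = 1 − power = 1 − 0.4296 = 0.5704.

β ≈ 0.570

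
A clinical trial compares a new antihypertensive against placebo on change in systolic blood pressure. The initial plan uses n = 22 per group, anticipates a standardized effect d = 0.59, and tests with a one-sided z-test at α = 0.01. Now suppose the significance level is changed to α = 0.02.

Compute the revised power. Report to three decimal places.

Power ≈ 0.461

δ = d·√(n/2) = 0.59 × √(22/2) = 1.9568 (unchanged). New critical value: z_{0.02} = 2.054.
Revised power = P(Z > 2.054 − δ) = Φ(-0.097) = 0.4614.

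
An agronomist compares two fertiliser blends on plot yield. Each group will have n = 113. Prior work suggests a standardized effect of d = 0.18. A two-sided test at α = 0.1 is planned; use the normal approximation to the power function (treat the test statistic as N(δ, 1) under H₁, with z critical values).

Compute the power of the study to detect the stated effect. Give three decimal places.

Noncentrality parameter: δ = d·√(n/2) = 0.18 × √(113/2) = 1.3530
Two-sided α = 0.1 → critical value z_{0.05} = 1.645.
Power = Φ(δ − 1.645) + Φ(−δ − 1.645) = Φ(-0.292) + Φ(-2.998) = 0.3852 + 0.0014 = 0.3866.

Power ≈ 0.387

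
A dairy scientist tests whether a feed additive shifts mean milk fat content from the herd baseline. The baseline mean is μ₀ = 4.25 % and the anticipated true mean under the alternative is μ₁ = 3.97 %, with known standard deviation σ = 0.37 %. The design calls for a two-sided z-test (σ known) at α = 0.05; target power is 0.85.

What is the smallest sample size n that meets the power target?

Standardized effect: d = |μ₁ − μ₀| / σ = |3.97 − 4.25| / 0.37 = 0.7568
For power 0.85 need Φ(δ − z_{0.025}) = 0.85, so δ = z_{0.025} + z_{0.15} = 1.960 + 1.036 = 2.996.
(The Φ(−δ − z_{α/2}) term is vanishingly small for δ > 0 and is dropped in the standard sample-size formula.)
δ = d·√n ⇒ n = (δ/d)² = (2.996 / 0.7568)² = 15.68.
Rounding up, n = 16.

n = 16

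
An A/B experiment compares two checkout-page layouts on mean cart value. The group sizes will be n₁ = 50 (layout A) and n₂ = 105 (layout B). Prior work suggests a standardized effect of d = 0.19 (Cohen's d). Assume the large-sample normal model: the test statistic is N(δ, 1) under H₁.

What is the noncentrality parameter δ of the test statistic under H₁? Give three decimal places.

δ ≈ 1.106

δ = d / √(1/n₁ + 1/n₂) = 0.19 / √(1/50 + 1/105) = 1.1058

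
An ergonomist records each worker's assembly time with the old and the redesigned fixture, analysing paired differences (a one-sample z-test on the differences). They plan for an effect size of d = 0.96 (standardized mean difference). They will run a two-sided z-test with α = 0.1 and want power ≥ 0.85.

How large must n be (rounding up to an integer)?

n = 8

For power 0.85 need Φ(δ − z_{0.05}) = 0.85, so δ = z_{0.05} + z_{0.15} = 1.645 + 1.036 = 2.681.
(For δ > 0 the lower-tail rejection region contributes negligibly to power, so the one-term inversion is standard.)
δ = d·√n ⇒ n = (δ/d)² = (2.681 / 0.96)² = 7.80.
Rounding up, n = 8.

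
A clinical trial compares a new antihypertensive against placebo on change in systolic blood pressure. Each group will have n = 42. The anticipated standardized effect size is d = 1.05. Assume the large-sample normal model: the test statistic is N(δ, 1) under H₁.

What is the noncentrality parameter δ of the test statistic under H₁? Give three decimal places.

δ ≈ 4.812

The noncentrality parameter scales effect size by the design's sample-size factor: δ = d·√(n/2) = 1.05 × √(42/2) = 4.8117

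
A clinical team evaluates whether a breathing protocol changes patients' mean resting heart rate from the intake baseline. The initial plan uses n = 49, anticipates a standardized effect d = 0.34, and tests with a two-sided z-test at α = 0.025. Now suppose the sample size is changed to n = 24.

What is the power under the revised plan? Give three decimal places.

With n = 24: δ = d·√n = 0.34 × √24 = 1.6657. Critical value z_{0.0125} = 2.241.
Revised power = Φ(δ − 2.241) + Φ(−δ − 2.241) = Φ(-0.576) + Φ(-3.907) = 0.2824 + 0.0000 = 0.2824.

Power ≈ 0.282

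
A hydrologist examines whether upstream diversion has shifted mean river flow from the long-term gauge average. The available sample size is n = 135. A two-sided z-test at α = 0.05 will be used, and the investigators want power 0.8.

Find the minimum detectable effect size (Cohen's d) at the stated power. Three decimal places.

d ≈ 0.241

Required noncentrality: δ = z_{0.025} + z_{0.20} = 1.960 + 0.842 = 2.802.
(Lower-tail contribution to power is negligible for δ > 0.)
δ = d·√n ⇒ d = δ/√n = 2.802/√135 = 0.2411.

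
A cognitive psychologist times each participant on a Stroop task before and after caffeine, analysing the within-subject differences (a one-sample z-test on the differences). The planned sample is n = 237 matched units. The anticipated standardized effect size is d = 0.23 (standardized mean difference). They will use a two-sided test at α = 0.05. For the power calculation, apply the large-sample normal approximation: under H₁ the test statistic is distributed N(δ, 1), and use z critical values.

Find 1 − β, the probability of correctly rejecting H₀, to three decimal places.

Noncentrality parameter: δ = d·√n = 0.23 × √237 = 3.5408
Critical value for a two-sided test at α = 0.05: z_{α/2} = 1.960.
Power = Φ(δ − 1.960) + Φ(−δ − 1.960) = Φ(1.581) + Φ(-5.501) = 0.9430 + 0.0000 = 0.9430.

Power ≈ 0.943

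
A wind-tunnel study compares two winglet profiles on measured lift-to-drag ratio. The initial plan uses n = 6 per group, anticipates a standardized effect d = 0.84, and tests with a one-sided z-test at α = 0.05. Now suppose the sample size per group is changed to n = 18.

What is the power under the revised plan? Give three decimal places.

Power ≈ 0.809

With n = 18 per group: δ = d·√(n/2) = 0.84 × √(18/2) = 2.5200. Critical value z_{0.05} = 1.645.
Revised power = P(Z > 1.645 − δ) = Φ(0.875) = 0.8093.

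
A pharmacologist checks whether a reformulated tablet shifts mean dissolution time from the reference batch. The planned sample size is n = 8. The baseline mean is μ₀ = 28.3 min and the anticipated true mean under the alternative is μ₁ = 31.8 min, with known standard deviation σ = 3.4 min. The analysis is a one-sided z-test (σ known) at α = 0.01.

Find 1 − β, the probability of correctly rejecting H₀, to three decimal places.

Power ≈ 0.721

Standardized effect: d = |μ₁ − μ₀| / σ = |31.8 − 28.3| / 3.4 = 1.0294
Noncentrality parameter: δ = d·√n = 1.0294 × √8 = 2.9116
Critical value for a one-sided test at α = 0.01: z_α = 2.326.
Power = P(Z > 2.326 − δ) = Φ(0.585) = 0.7208.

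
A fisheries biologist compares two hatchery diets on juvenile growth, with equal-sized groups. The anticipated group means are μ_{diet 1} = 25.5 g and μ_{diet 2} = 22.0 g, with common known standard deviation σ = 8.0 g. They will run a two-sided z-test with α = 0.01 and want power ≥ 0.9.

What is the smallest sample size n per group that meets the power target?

Standardized effect: d = |μ_{diet 1} − μ_{diet 2}| / σ = |25.5 − 22.0| / 8.0 = 0.4375
For power 0.9 need Φ(δ − z_{0.005}) = 0.9, so δ = z_{0.005} + z_{0.10} = 2.576 + 1.282 = 3.857.
(Ignoring the negligible lower-tail rejection probability gives the usual closed-form inversion.)
δ = d·√(n/2) ⇒ n = 2(δ/d)² = 2 × (3.857 / 0.4375)² = 155.47.
Rounding up, n = 156 per group.

n = 156 per group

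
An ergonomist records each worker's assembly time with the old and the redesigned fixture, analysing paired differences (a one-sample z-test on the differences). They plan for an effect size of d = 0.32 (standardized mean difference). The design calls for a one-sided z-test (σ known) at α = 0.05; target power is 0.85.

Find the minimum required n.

n = 71

Set Φ(δ − 1.645) = 0.85; then δ − 1.645 = Φ⁻¹(0.85) = 1.036, giving δ = 2.681.
δ = d·√n ⇒ n = (δ/d)² = (2.681 / 0.32)² = 70.21.
Round up to the next whole unit.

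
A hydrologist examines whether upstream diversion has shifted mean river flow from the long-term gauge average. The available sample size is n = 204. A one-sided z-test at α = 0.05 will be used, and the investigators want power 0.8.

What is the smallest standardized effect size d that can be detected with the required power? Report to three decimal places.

Need Φ(δ − 1.645) = 0.8, so δ = 1.645 + 0.842 = 2.486.
δ = d·√n ⇒ d = δ/√n = 2.486/√204 = 0.1741.

d ≈ 0.174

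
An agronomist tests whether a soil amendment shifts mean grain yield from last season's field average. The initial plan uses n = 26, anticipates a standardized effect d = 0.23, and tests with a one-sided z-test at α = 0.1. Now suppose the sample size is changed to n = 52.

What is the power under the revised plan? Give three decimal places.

With n = 52: δ = d·√n = 0.23 × √52 = 1.6586. Critical value z_{0.1} = 1.282.
Revised power = P(Z > 1.282 − δ) = Φ(0.377) = 0.6469.

Power ≈ 0.647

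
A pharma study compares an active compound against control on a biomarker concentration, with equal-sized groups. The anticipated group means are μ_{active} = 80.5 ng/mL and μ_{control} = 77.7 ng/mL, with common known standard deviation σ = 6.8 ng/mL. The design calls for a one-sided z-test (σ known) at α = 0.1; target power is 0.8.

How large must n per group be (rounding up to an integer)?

Standardized effect: d = |μ_{active} − μ_{control}| / σ = |80.5 − 77.7| / 6.8 = 0.4118
Set Φ(δ − 1.282) = 0.8; then δ − 1.282 = Φ⁻¹(0.8) = 0.842, giving δ = 2.123.
δ = d·√(n/2) ⇒ n = 2(δ/d)² = 2 × (2.123 / 0.4118)² = 53.17.
Round up to the next whole unit.

n = 54 per group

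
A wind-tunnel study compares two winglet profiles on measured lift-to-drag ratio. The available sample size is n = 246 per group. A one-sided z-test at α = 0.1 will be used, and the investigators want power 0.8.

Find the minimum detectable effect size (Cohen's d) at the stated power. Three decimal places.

d ≈ 0.191

Required noncentrality: δ = z_{0.1} + z_{0.20} = 1.282 + 0.842 = 2.123.
δ = d·√(n/2) ⇒ d = δ/√(n/2) = 2.123/√(246/2) = 0.1914.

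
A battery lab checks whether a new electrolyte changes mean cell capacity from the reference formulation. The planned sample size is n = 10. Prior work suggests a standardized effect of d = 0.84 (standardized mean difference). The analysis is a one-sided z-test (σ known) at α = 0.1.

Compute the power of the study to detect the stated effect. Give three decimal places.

Power ≈ 0.915

Noncentrality parameter: δ = d·√n = 0.84 × √10 = 2.6563
One-sided α = 0.1 → critical value z_{0.1} = 1.282.
Power = P(Z > 1.282 − δ) = Φ(1.375) = 0.9154.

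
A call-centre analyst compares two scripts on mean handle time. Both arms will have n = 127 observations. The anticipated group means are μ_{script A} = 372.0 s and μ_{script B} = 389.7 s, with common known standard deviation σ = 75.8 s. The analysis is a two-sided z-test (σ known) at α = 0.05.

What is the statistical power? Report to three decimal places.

Standardized effect: d = |μ_{script A} − μ_{script B}| / σ = |372.0 − 389.7| / 75.8 = 0.2335
Noncentrality parameter: λ = d·√(n/2) = 0.2335 × √(127/2) = 1.8608
Critical value for a two-sided test at α = 0.05: z_{α/2} = 1.960.
Power = Φ(λ − 1.960) + Φ(−λ − 1.960) = Φ(-0.099) + Φ(-3.821) = 0.4605 + 0.0001 = 0.4606.

Power ≈ 0.461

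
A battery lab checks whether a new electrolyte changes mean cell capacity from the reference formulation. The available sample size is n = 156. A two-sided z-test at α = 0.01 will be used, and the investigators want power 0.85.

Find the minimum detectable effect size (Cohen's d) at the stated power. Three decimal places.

Required noncentrality: δ = z_{0.005} + z_{0.15} = 2.576 + 1.036 = 3.612.
(Lower-tail contribution to power is negligible for δ > 0.)
δ = d·√n ⇒ d = δ/√n = 3.612/√156 = 0.2892.

d ≈ 0.289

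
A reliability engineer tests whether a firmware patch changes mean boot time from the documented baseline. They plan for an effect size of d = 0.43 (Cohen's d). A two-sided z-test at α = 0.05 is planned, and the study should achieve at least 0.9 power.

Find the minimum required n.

For power 0.9 need Φ(δ − z_{0.025}) = 0.9, so δ = z_{0.025} + z_{0.10} = 1.960 + 1.282 = 3.242.
(For δ > 0 the lower-tail rejection region contributes negligibly to power, so the one-term inversion is standard.)
δ = d·√n ⇒ n = (δ/d)² = (3.242 / 0.43)² = 56.83.
Round up to the next whole unit.

n = 57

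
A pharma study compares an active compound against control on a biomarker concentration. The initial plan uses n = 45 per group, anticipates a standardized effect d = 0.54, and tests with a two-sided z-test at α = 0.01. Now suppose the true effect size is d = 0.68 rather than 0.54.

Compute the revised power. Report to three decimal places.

With d = 0.68: δ = d·√(n/2) = 0.68 × √(45/2) = 3.2255. Critical value z_{0.005} = 2.576.
Revised power = Φ(δ − 2.576) + Φ(−δ − 2.576) = Φ(0.650) + Φ(-5.801) = 0.7421 + 0.0000 = 0.7421.

Power ≈ 0.742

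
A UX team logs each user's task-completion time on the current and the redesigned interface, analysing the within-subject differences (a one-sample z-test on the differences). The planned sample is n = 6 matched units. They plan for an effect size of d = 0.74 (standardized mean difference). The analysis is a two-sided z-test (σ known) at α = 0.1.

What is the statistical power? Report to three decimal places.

Noncentrality parameter: δ = d·√n = 0.74 × √6 = 1.8126
Critical value for a two-sided test at α = 0.1: z_{α/2} = 1.645.
Power = Φ(δ − 1.645) + Φ(−δ − 1.645) = Φ(0.168) + Φ(-3.457) = 0.5666 + 0.0003 = 0.5669.

Power ≈ 0.567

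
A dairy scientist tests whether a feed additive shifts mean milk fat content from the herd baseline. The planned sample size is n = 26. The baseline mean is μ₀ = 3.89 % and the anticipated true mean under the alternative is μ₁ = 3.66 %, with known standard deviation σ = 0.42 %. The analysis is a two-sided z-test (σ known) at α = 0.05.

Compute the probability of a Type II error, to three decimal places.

β ≈ 0.203

Standardized effect: d = |μ₁ − μ₀| / σ = |3.66 − 3.89| / 0.42 = 0.5476
Noncentrality parameter: δ = d·√n = 0.5476 × √26 = 2.7923
Two-sided α = 0.05 → critical value z_{0.025} = 1.960.
Power = Φ(δ − 1.960) + Φ(−δ − 1.960) = Φ(0.832) + Φ(-4.752) = 0.7974 + 0.0000 = 0.7974.
Type II error: β = 1 − power = 1 − 0.7974 = 0.2026.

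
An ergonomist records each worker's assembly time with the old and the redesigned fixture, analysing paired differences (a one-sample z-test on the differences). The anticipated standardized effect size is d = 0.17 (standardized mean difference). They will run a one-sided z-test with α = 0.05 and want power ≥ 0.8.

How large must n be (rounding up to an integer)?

n = 214

For power 0.8 need Φ(δ − z_{0.05}) = 0.8, so δ = z_{0.05} + z_{0.20} = 1.645 + 0.842 = 2.486.
δ = d·√n ⇒ n = (δ/d)² = (2.486 / 0.17)² = 213.93.
Round up to the next whole unit.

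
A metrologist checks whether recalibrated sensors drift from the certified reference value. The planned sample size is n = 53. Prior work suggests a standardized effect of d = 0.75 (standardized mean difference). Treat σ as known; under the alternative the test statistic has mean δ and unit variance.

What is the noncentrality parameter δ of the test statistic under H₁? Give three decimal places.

δ = d·√n = 0.75 × √53 = 5.4601

δ ≈ 5.460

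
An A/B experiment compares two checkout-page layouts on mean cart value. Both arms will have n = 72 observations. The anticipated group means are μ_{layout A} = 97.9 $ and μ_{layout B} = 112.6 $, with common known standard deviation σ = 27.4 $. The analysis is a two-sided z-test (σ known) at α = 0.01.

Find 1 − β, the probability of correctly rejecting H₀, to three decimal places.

Standardized effect: d = |μ_{layout A} − μ_{layout B}| / σ = |97.9 − 112.6| / 27.4 = 0.5365
Noncentrality parameter: δ = d·√(n/2) = 0.5365 × √(72/2) = 3.2190
Critical value for a two-sided test at α = 0.01: z_{α/2} = 2.576.
Power = Φ(δ − 2.576) + Φ(−δ − 2.576) = Φ(0.643) + Φ(-5.795) = 0.7399 + 0.0000 = 0.7399.

Power ≈ 0.740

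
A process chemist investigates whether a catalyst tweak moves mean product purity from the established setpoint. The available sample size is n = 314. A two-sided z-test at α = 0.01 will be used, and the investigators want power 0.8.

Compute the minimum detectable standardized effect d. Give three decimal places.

d ≈ 0.193

Required noncentrality: δ = z_{0.005} + z_{0.20} = 2.576 + 0.842 = 3.417.
(The second rejection-region term Φ(−δ − z_{α/2}) is negligible and dropped.)
δ = d·√n ⇒ d = δ/√n = 3.417/√314 = 0.1929.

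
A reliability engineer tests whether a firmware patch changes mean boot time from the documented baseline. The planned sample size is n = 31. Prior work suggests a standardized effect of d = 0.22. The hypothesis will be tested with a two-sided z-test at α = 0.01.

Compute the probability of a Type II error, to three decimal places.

Noncentrality parameter: δ = d·√n = 0.22 × √31 = 1.2249
Two-sided α = 0.01 → critical value z_{0.005} = 2.576.
Power = Φ(δ − 2.576) + Φ(−δ − 2.576) = Φ(-1.351) + Φ(-3.801) = 0.0884 + 0.0001 = 0.0884.
Type II error: β = 1 − power = 1 − 0.0884 = 0.9116.

β ≈ 0.912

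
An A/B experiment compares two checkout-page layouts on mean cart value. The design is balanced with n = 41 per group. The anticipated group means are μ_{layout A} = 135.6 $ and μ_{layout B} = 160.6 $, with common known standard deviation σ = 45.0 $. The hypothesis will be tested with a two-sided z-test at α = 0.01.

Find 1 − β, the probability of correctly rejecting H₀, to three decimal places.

Power ≈ 0.476

Standardized effect: d = |μ_{layout A} − μ_{layout B}| / σ = |135.6 − 160.6| / 45.0 = 0.5556
Noncentrality parameter: δ = d·√(n/2) = 0.5556 × √(41/2) = 2.5154
Critical value for a two-sided test at α = 0.01: z_{α/2} = 2.576.
Power = Φ(δ − 2.576) + Φ(−δ − 2.576) = Φ(-0.060) + Φ(-5.091) = 0.4759 + 0.0000 = 0.4759.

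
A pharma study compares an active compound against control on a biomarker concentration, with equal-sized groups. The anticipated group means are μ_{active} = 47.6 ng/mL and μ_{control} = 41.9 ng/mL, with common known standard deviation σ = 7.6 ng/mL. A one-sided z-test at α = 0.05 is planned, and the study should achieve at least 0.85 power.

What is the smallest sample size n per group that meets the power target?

Standardized effect: d = |μ_{active} − μ_{control}| / σ = |47.6 − 41.9| / 7.6 = 0.7500
Set Φ(δ − 1.645) = 0.85; then δ − 1.645 = Φ⁻¹(0.85) = 1.036, giving δ = 2.681.
δ = d·√(n/2) ⇒ n = 2(δ/d)² = 2 × (2.681 / 0.7500)² = 25.56.
Round up to the next whole unit.

n = 26 per group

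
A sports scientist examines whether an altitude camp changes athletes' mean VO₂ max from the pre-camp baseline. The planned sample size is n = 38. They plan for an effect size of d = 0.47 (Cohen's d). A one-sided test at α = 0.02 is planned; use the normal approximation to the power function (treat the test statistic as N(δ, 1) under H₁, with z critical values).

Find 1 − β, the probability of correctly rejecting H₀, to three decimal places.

Power ≈ 0.801

Noncentrality parameter: δ = d·√n = 0.47 × √38 = 2.8973
Critical value for a one-sided test at α = 0.02: z_α = 2.054.
Power = Φ(δ − 2.054) = Φ(0.844) = 0.8005.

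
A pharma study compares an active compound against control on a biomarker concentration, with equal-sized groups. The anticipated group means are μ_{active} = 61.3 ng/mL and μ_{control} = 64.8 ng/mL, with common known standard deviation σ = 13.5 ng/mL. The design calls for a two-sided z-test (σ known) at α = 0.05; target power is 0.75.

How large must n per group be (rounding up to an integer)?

n = 207 per group

Standardized effect: d = |μ_{active} − μ_{control}| / σ = |61.3 − 64.8| / 13.5 = 0.2593
Set Φ(δ − 1.960) = 0.75; then δ − 1.960 = Φ⁻¹(0.75) = 0.674, giving δ = 2.634.
(Ignoring the negligible lower-tail rejection probability gives the usual closed-form inversion.)
δ = d·√(n/2) ⇒ n = 2(δ/d)² = 2 × (2.634 / 0.2593)² = 206.51.
Rounding up, n = 207 per group.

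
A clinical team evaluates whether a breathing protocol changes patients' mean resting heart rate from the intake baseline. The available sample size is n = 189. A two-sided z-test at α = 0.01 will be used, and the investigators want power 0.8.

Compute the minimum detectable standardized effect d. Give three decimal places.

Required noncentrality: δ = z_{0.005} + z_{0.20} = 2.576 + 0.842 = 3.417.
(Lower-tail contribution to power is negligible for δ > 0.)
δ = d·√n ⇒ d = δ/√n = 3.417/√189 = 0.2486.

d ≈ 0.249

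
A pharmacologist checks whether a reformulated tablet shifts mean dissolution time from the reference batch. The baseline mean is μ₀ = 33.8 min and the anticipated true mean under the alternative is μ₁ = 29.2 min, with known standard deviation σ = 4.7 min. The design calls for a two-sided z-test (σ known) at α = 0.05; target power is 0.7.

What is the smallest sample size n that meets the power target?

Standardized effect: d = |μ₁ − μ₀| / σ = |29.2 − 33.8| / 4.7 = 0.9787
Set Φ(δ − 1.960) = 0.7; then δ − 1.960 = Φ⁻¹(0.7) = 0.524, giving δ = 2.484.
(For δ > 0 the lower-tail rejection region contributes negligibly to power, so the one-term inversion is standard.)
δ = d·√n ⇒ n = (δ/d)² = (2.484 / 0.9787)² = 6.44.
Rounding up, n = 7.

n = 7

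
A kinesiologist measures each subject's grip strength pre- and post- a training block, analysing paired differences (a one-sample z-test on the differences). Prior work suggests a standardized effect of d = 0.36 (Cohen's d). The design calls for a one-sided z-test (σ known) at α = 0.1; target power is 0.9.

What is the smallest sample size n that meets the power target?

n = 51

For power 0.9 need Φ(δ − z_{0.1}) = 0.9, so δ = z_{0.1} + z_{0.10} = 1.282 + 1.282 = 2.563.
δ = d·√n ⇒ n = (δ/d)² = (2.563 / 0.36)² = 50.69.
Rounding up, n = 51.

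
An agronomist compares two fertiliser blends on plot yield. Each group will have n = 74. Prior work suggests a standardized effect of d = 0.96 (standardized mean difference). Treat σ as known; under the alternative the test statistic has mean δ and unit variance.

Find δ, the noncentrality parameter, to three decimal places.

The noncentrality parameter scales effect size by the design's sample-size factor: δ = d·√(n/2) = 0.96 × √(74/2) = 5.8395

δ ≈ 5.839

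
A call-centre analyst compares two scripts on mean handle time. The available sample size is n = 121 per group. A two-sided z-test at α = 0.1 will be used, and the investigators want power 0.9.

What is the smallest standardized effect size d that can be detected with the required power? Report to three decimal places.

Need Φ(δ − 1.645) = 0.9, so δ = 1.645 + 1.282 = 2.926.
(Lower-tail contribution to power is negligible for δ > 0.)
δ = d·√(n/2) ⇒ d = δ/√(n/2) = 2.926/√(121/2) = 0.3762.

d ≈ 0.376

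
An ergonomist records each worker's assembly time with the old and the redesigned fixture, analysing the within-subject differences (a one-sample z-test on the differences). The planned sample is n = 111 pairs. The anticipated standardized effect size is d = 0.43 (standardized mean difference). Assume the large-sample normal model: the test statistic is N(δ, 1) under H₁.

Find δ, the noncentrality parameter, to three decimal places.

δ = d·√n = 0.43 × √111 = 4.5303

δ ≈ 4.530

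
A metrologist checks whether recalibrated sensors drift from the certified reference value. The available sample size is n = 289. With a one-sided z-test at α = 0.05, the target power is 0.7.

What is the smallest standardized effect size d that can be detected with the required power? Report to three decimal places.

Required noncentrality: δ = z_{0.05} + z_{0.30} = 1.645 + 0.524 = 2.169.
δ = d·√n ⇒ d = δ/√n = 2.169/√289 = 0.1276.

d ≈ 0.128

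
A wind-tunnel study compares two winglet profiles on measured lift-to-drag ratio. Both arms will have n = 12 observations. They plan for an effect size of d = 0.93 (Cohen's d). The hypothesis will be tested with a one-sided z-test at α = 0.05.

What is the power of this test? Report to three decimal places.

Power ≈ 0.737

Noncentrality parameter: δ = d·√(n/2) = 0.93 × √(12/2) = 2.2780
Critical value for a one-sided test at α = 0.05: z_α = 1.645.
Power = P(Z > 1.645 − δ) = Φ(0.633) = 0.7367.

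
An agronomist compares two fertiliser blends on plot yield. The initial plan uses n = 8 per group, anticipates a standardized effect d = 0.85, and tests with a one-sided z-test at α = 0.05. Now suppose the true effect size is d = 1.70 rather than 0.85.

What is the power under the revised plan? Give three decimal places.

With d = 1.70: δ = d·√(n/2) = 1.70 × √(8/2) = 3.4000. Critical value z_{0.05} = 1.645.
Revised power = P(Z > 1.645 − δ) = Φ(1.755) = 0.9604.

Power ≈ 0.960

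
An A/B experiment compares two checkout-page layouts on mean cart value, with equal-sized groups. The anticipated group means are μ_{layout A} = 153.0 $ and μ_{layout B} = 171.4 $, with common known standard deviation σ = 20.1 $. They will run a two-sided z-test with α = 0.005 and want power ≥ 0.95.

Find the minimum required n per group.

n = 48 per group

Standardized effect: d = |μ_{layout A} − μ_{layout B}| / σ = |153.0 − 171.4| / 20.1 = 0.9154
Set Φ(δ − 2.807) = 0.95; then δ − 2.807 = Φ⁻¹(0.95) = 1.645, giving δ = 4.452.
(The Φ(−δ − z_{α/2}) term is vanishingly small for δ > 0 and is dropped in the standard sample-size formula.)
δ = d·√(n/2) ⇒ n = 2(δ/d)² = 2 × (4.452 / 0.9154)² = 47.30.
Round up to the next whole unit.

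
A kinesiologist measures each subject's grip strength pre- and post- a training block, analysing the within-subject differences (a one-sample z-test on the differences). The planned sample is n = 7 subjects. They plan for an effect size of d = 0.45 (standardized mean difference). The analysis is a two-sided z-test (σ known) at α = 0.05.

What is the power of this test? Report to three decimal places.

Power ≈ 0.222

Noncentrality parameter: δ = d·√n = 0.45 × √7 = 1.1906
Critical value for a two-sided test at α = 0.05: z_{α/2} = 1.960.
Power = Φ(δ − 1.960) + Φ(−δ − 1.960) = Φ(-0.769) + Φ(-3.151) = 0.2208 + 0.0008 = 0.2216.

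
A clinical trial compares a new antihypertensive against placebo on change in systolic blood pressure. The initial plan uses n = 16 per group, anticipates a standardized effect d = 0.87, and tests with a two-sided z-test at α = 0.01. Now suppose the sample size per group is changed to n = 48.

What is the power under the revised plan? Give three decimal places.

Power ≈ 0.954

With n = 48 per group: δ = d·√(n/2) = 0.87 × √(48/2) = 4.2621. Critical value z_{0.005} = 2.576.
Revised power = Φ(δ − 2.576) + Φ(−δ − 2.576) = Φ(1.686) + Φ(-6.838) = 0.9541 + 0.0000 = 0.9541.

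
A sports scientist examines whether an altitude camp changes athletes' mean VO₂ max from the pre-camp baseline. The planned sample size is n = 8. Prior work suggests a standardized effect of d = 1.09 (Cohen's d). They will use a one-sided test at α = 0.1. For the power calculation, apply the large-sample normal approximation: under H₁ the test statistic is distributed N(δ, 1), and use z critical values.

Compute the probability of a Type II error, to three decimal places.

β ≈ 0.036

Noncentrality parameter: λ = d·√n = 1.09 × √8 = 3.0830
Critical value for a one-sided test at α = 0.1: z_α = 1.282.
Power = Φ(λ − 1.282) = Φ(1.801) = 0.9642.
Type II error: β = 1 − power = 1 − 0.9642 = 0.0358.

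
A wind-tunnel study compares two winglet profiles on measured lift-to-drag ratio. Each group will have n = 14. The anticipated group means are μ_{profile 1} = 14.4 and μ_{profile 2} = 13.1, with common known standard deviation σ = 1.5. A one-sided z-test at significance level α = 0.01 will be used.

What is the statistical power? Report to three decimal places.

Power ≈ 0.487

Standardized effect: d = |μ_{profile 1} − μ_{profile 2}| / σ = |14.4 − 13.1| / 1.5 = 0.8667
Noncentrality parameter: δ = d·√(n/2) = 0.8667 × √(14/2) = 2.2930
One-sided α = 0.01 → critical value z_{0.01} = 2.326.
Power = P(Z > 2.326 − δ) = Φ(-0.033) = 0.4867.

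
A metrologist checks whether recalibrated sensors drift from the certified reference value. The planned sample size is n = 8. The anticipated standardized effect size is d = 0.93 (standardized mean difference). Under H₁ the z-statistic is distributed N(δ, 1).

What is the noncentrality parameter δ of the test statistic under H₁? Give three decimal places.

δ = d·√n = 0.93 × √8 = 2.6304

δ ≈ 2.630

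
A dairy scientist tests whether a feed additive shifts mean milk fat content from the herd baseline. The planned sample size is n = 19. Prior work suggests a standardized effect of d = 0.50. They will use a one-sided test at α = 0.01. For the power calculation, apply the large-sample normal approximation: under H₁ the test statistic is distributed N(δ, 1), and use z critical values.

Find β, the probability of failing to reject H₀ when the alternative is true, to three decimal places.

β ≈ 0.558

Noncentrality parameter: δ = d·√n = 0.50 × √19 = 2.1794
Critical value for a one-sided test at α = 0.01: z_α = 2.326.
Power = P(Z > 2.326 − δ) = Φ(-0.147) = 0.4416.
Type II error: β = 1 − power = 1 − 0.4416 = 0.5584.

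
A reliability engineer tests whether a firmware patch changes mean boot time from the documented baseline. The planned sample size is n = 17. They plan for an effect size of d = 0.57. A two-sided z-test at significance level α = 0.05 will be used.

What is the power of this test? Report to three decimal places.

Power ≈ 0.652

Noncentrality parameter: δ = d·√n = 0.57 × √17 = 2.3502
Critical value for a two-sided test at α = 0.05: z_{α/2} = 1.960.
Power = Φ(δ − 1.960) + Φ(−δ − 1.960) = Φ(0.390) + Φ(-4.310) = 0.6518 + 0.0000 = 0.6518.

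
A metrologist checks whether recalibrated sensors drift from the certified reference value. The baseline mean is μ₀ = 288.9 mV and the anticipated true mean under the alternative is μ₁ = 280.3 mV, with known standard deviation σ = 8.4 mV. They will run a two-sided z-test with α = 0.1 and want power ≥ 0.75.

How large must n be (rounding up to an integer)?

Standardized effect: d = |μ₁ − μ₀| / σ = |280.3 − 288.9| / 8.4 = 1.0238
Set Φ(δ − 1.645) = 0.75; then δ − 1.645 = Φ⁻¹(0.75) = 0.674, giving δ = 2.319.
(The Φ(−δ − z_{α/2}) term is vanishingly small for δ > 0 and is dropped in the standard sample-size formula.)
δ = d·√n ⇒ n = (δ/d)² = (2.319 / 1.0238)² = 5.13.
Rounding up, n = 6.

n = 6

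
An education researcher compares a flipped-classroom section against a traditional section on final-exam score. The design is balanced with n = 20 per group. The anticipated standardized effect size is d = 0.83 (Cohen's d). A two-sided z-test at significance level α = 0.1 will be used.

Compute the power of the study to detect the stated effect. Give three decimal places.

Power ≈ 0.836

Noncentrality parameter: δ = d·√(n/2) = 0.83 × √(20/2) = 2.6247
Critical value for a two-sided test at α = 0.1: z_{α/2} = 1.645.
Power = Φ(δ − 1.645) + Φ(−δ − 1.645) = Φ(0.980) + Φ(-4.270) = 0.8364 + 0.0000 = 0.8364.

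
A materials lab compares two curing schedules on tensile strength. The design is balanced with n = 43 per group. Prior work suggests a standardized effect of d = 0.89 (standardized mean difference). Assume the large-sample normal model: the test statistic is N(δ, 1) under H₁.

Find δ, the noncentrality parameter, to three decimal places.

δ ≈ 4.127

δ = d·√(n/2) = 0.89 × √(43/2) = 4.1268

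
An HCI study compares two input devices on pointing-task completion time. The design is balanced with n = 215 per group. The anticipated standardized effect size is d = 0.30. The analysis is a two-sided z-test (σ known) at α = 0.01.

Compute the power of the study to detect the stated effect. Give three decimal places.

Noncentrality parameter: δ = d·√(n/2) = 0.30 × √(215/2) = 3.1105
Critical value for a two-sided test at α = 0.01: z_{α/2} = 2.576.
Power = Φ(δ − 2.576) + Φ(−δ − 2.576) = Φ(0.535) + Φ(-5.686) = 0.7035 + 0.0000 = 0.7035.

Power ≈ 0.704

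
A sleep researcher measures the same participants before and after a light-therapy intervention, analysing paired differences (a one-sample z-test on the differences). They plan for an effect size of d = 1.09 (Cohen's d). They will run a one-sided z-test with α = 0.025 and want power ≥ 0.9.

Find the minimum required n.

For power 0.9 need Φ(δ − z_{0.025}) = 0.9, so δ = z_{0.025} + z_{0.10} = 1.960 + 1.282 = 3.242.
δ = d·√n ⇒ n = (δ/d)² = (3.242 / 1.09)² = 8.84.
Round up to the next whole unit.

n = 9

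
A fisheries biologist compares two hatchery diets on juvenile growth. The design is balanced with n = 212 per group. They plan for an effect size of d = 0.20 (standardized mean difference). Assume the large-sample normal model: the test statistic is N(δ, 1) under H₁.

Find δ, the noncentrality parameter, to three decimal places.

δ ≈ 2.059

δ = d·√(n/2) = 0.20 × √(212/2) = 2.0591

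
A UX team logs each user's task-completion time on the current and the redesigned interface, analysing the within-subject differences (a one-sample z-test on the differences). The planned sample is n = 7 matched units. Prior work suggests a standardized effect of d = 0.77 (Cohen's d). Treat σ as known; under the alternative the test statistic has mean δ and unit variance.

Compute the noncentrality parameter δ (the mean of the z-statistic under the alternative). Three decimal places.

δ = d·√n = 0.77 × √7 = 2.0372

δ ≈ 2.037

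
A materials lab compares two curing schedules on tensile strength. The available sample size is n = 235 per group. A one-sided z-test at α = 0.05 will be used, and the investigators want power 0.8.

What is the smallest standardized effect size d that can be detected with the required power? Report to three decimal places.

Need Φ(δ − 1.645) = 0.8, so δ = 1.645 + 0.842 = 2.486.
δ = d·√(n/2) ⇒ d = δ/√(n/2) = 2.486/√(235/2) = 0.2294.

d ≈ 0.229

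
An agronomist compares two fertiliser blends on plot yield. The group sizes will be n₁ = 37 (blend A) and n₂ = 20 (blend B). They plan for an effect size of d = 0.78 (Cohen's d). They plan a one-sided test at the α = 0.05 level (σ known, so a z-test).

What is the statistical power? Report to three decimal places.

Noncentrality parameter: δ = d / √(1/n₁ + 1/n₂) = 0.78 / √(1/37 + 1/20) = 2.8104
One-sided α = 0.05 → critical value z_{0.05} = 1.645.
Power = Φ(δ − 1.645) = Φ(1.166) = 0.8781.

Power ≈ 0.878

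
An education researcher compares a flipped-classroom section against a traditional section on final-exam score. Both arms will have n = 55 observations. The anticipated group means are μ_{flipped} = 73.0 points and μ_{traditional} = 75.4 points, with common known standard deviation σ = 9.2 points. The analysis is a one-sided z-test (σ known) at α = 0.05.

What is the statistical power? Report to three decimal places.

Standardized effect: d = |μ_{flipped} − μ_{traditional}| / σ = |73.0 − 75.4| / 9.2 = 0.2609
Noncentrality parameter: δ = d·√(n/2) = 0.2609 × √(55/2) = 1.3680
One-sided α = 0.05 → critical value z_{0.05} = 1.645.
Power = Φ(δ − 1.645) = Φ(-0.277) = 0.3910.

Power ≈ 0.391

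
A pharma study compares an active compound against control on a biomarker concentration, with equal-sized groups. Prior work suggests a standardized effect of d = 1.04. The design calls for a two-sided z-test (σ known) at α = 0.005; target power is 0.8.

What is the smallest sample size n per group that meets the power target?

For power 0.8 need Φ(δ − z_{0.0025}) = 0.8, so δ = z_{0.0025} + z_{0.20} = 2.807 + 0.842 = 3.649.
(For δ > 0 the lower-tail rejection region contributes negligibly to power, so the one-term inversion is standard.)
δ = d·√(n/2) ⇒ n = 2(δ/d)² = 2 × (3.649 / 1.04)² = 24.62.
Round up to the next whole unit.

n = 25 per group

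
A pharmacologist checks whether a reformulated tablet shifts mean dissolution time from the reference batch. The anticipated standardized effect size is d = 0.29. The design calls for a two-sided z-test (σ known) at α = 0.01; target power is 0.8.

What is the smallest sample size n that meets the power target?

Set Φ(δ − 2.576) = 0.8; then δ − 2.576 = Φ⁻¹(0.8) = 0.842, giving δ = 3.417.
(The Φ(−δ − z_{α/2}) term is vanishingly small for δ > 0 and is dropped in the standard sample-size formula.)
δ = d·√n ⇒ n = (δ/d)² = (3.417 / 0.29)² = 138.87.
Round up to the next whole unit.

n = 139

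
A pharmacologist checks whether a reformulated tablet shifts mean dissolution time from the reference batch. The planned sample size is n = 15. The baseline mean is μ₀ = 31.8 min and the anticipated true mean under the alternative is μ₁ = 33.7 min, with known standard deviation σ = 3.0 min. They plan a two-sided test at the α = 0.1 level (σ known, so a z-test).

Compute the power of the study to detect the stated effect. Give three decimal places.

Standardized effect: d = |μ₁ − μ₀| / σ = |33.7 − 31.8| / 3.0 = 0.6333
Noncentrality parameter: δ = d·√n = 0.6333 × √15 = 2.4529
Critical value for a two-sided test at α = 0.1: z_{α/2} = 1.645.
Power = Φ(δ − 1.645) + Φ(−δ − 1.645) = Φ(0.808) + Φ(-4.098) = 0.7905 + 0.0000 = 0.7905.

Power ≈ 0.790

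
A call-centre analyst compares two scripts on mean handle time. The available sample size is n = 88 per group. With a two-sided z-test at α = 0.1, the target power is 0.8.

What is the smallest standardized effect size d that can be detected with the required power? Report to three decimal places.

d ≈ 0.375

Required noncentrality: δ = z_{0.05} + z_{0.20} = 1.645 + 0.842 = 2.486.
(Lower-tail contribution to power is negligible for δ > 0.)
δ = d·√(n/2) ⇒ d = δ/√(n/2) = 2.486/√(88/2) = 0.3749.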